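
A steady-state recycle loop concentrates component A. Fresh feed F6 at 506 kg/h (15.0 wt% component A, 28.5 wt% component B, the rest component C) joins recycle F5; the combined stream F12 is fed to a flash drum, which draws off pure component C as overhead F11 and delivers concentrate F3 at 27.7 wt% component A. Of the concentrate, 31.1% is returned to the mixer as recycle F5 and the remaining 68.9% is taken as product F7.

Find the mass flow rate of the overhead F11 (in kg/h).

Overall component A balance (none leaves overhead): component A in fresh feed = component A in product, i.e. 506×0.150 = (1−0.311)·F3·0.277.
F3 = 75.9/(0.277×0.689) = 397.69 kg/h.
Recycle F5 = 0.311×397.69 = 123.68 kg/h.
Combined feed F12 = 506 + 123.68 = 629.68 kg/h.
Overhead F11 = F12 − F3 = 629.68 − 397.69 = 231.99 kg/h.

232 kg/h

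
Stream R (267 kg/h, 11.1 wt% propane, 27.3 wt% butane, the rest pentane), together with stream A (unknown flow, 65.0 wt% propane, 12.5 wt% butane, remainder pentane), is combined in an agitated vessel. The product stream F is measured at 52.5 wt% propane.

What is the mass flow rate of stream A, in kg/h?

884.3 kg/h

Let A be the unknown flow. Total out = 267 + A.
propane balance: 29.637 + 0.650·A = 0.525·(267 + A)
(0.650 − 0.525)·A = 0.525×267 − 29.637 = 110.54
A = 110.54 / 0.125 = 884.3 kg/h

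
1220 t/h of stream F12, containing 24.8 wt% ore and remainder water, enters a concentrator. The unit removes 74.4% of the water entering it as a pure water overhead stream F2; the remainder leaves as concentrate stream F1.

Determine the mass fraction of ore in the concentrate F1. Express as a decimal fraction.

ore is not removed: 1220×0.248 = 302.56 t/h of ore enters F1.
water entering = 1220×0.752 = 917.44 t/h; overhead removed = 0.744×917.44 = 682.58 t/h.
Concentrate = 1220 − 682.58 = 537.42 t/h.
Mass fraction = 302.56/537.42 = 0.5630.

0.5630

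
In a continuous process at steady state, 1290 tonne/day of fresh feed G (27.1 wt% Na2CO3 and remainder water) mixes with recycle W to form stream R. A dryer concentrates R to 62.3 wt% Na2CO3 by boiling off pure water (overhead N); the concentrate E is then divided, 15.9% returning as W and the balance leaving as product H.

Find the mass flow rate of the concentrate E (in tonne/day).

667.2 tonne/day

Overall Na2CO3 balance (none leaves overhead): Na2CO3 in fresh feed = Na2CO3 in product, i.e. 1290×0.271 = (1−0.159)·E·0.623.
E = 349.59/(0.623×0.841) = 667.23 tonne/day.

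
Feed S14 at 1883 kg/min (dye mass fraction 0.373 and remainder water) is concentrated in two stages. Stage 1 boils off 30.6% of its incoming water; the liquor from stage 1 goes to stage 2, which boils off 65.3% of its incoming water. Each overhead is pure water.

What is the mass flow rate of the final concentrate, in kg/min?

water in feed = 1883×0.627 = 1180.6 kg/min.
After stage 1: water left = (1−0.306)×1180.6 = 819.36; stream total = 1521.7 kg/min.
After stage 2: water left = (1−0.653)×819.36 = 284.32; final concentrate = 986.68 kg/min.

986.7 kg/min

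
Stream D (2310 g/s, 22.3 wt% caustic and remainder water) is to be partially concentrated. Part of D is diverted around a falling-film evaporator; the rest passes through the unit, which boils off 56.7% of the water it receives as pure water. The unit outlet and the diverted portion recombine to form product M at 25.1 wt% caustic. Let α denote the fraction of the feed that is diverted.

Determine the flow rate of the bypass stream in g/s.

All 2310×0.223 = 515.13 g/s of caustic reaches M, so M = 515.13/0.251 = 2052.3 g/s and vapour = 257.69 g/s.
The evaporator receives (1−α)·2310 of feed at 0.777 water and removes 0.567 of that water:
0.567×0.777×(1−α)×2310 = 257.69
(1−α) = 257.69/1017.7 = 0.2532;  α = 0.7468.
Bypass flow = 0.7468×2310 = 1725.1 g/s.

1725 g/s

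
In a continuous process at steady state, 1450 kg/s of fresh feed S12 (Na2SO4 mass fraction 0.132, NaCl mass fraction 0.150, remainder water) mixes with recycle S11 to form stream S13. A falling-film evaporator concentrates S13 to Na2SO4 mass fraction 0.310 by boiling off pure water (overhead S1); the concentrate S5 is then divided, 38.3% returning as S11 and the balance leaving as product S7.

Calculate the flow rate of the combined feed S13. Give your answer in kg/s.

Overall Na2SO4 balance (none leaves overhead): Na2SO4 in fresh feed = Na2SO4 in product, i.e. 1450×0.132 = (1−0.383)·S5·0.310.
S5 = 191.4/(0.310×0.617) = 1000.7 kg/s.
Recycle S11 = 0.383×1000.7 = 383.26 kg/s.
Combined feed S13 = 1450 + 383.26 = 1833.3 kg/s.

1833 kg/s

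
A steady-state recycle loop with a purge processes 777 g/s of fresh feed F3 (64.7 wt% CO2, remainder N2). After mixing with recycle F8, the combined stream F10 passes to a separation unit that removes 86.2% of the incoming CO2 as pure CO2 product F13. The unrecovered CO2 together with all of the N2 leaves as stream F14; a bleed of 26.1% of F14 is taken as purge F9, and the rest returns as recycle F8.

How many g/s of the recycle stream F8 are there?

N2 enters only via F3 and leaves only via the purge: 777×0.353 = 0.261×(N2 in F14), and the separation unit passes all N2, so N2 in F10 = N2 in F14 = 1050.9 g/s.
CO2 in F10: m_A = 777×0.647 + (1−0.261)·(1−0.862)·m_A, so m_A = 502.72/0.8980 = 559.81 g/s.
F14 = (1−0.862)×559.81 + 1050.9 = 1128.1 g/s.
Recycle F8 = (1−0.261)×1128.1 = 833.69 g/s.

833.7 g/s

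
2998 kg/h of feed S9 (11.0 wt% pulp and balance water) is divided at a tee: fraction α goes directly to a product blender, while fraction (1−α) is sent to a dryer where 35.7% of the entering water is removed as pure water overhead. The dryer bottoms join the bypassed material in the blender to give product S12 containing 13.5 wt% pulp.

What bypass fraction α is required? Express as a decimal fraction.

All 2998×0.110 = 329.78 kg/h of pulp reaches S12, so S12 = 329.78/0.135 = 2442.8 kg/h and vapour = 555.19 kg/h.
The evaporator receives (1−α)·2998 of feed at 0.890 water and removes 0.357 of that water:
0.357×0.890×(1−α)×2998 = 555.19
(1−α) = 555.19/952.55 = 0.5828;  α = 0.4172.

0.417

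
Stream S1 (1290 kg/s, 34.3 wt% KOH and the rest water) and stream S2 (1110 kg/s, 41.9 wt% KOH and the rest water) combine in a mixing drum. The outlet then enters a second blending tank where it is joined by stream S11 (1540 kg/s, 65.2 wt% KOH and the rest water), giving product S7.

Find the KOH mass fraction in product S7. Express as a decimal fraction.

Overall, product flow = 3940 kg/s.
KOH in = 1290×0.343 + 1110×0.419 + 1540×0.652 = 1911.6 kg/s.
KOH fraction in S7 = 0.485.

0.485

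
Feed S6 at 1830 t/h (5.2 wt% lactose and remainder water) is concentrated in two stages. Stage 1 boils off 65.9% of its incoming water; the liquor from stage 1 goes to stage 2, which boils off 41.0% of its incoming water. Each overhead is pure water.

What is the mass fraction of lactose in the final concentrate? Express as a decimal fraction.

water in feed = 1830×0.948 = 1734.8 t/h.
After stage 1: water left = (1−0.659)×1734.8 = 591.58; stream total = 686.74 t/h.
After stage 2: water left = (1−0.410)×591.58 = 349.03; final concentrate = 444.19 t/h.
lactose fraction = 95.16/444.19 = 0.214.

0.214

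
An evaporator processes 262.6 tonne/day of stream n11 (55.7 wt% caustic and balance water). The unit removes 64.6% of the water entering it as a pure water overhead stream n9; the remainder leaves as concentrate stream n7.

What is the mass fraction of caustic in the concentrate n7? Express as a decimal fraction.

0.780

caustic is not removed: 262.6×0.557 = 146.27 tonne/day of caustic enters n7.
water entering = 262.6×0.443 = 116.33 tonne/day; overhead removed = 0.646×116.33 = 75.15 tonne/day.
Concentrate = 262.6 − 75.15 = 187.45 tonne/day.
Mass fraction = 146.27/187.45 = 0.780.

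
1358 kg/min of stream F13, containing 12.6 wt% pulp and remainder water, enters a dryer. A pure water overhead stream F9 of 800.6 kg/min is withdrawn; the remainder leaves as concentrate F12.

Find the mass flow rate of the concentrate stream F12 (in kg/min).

Concentrate = 1358 − 800.6 = 557.4 kg/min.

557.4 kg/min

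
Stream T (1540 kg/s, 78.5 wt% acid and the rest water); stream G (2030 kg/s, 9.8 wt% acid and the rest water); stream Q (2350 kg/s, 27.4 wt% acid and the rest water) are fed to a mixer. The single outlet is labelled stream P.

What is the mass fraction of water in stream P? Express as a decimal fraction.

0.653

Total flow out = 1540 + 2030 + 2350 = 5920 kg/s.
water in = 1540×0.215 + 2030×0.902 + 2350×0.726 = 3868.3 kg/s.
water mass fraction in P = 3868.3/5920 = 0.653.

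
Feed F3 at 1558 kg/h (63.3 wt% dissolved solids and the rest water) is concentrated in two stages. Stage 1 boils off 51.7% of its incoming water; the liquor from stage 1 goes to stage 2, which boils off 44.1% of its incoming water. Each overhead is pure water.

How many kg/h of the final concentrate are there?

water in feed = 1558×0.367 = 571.79 kg/h.
After stage 1: water left = (1−0.517)×571.79 = 276.17; stream total = 1262.4 kg/h.
After stage 2: water left = (1−0.441)×276.17 = 154.38; final concentrate = 1140.6 kg/h.

1141 kg/h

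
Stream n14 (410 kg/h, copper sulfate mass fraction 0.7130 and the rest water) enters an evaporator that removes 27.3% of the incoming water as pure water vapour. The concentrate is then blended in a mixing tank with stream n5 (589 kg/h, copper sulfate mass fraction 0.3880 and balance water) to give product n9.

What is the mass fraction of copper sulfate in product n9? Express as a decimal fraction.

Vapour removed = 0.273×0.287×410 = 32.124 kg/h; concentrate = 377.88 kg/h.
copper sulfate reaching the mixer = 292.33 (from concentrate) + 589×0.388 = 520.86 kg/h.
Product flow = 377.88 + 589 = 966.88 kg/h; copper sulfate fraction = 0.5387.

0.5387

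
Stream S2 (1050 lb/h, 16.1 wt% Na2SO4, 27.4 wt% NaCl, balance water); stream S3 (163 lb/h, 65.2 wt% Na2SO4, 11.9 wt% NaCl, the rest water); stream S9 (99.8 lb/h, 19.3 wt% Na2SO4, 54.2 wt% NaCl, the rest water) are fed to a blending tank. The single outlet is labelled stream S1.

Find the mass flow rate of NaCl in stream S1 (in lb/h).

361.2 lb/h

NaCl out = NaCl in = 1050×0.274 + 163×0.119 + 99.8×0.542 = 361.19 lb/h.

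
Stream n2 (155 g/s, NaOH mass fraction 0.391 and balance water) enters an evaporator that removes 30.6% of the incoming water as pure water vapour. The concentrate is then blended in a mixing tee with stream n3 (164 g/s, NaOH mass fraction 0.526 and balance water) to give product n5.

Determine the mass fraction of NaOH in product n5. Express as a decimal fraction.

0.506

Vapour removed = 0.306×0.609×155 = 28.885 g/s; concentrate = 126.12 g/s.
NaOH reaching the mixer = 60.605 (from concentrate) + 164×0.526 = 146.87 g/s.
Product flow = 126.12 + 164 = 290.12 g/s; NaOH fraction = 0.506.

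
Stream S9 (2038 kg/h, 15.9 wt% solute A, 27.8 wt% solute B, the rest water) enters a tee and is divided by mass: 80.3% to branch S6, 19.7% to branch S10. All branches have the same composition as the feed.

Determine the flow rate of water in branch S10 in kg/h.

226 kg/h

Branch S10 total = 0.197×2038 = 401.49 kg/h.
water in S10 = 0.563×401.49 = 226.04 kg/h.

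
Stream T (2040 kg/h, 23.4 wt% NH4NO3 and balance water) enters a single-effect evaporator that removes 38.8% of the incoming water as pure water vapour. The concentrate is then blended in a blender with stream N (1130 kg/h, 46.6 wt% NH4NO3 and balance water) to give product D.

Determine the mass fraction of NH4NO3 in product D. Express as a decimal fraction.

0.392

Vapour removed = 0.388×0.766×2040 = 606.3 kg/h; concentrate = 1433.7 kg/h.
NH4NO3 reaching the mixer = 477.36 (from concentrate) + 1130×0.466 = 1003.9 kg/h.
Product flow = 1433.7 + 1130 = 2563.7 kg/h; NH4NO3 fraction = 0.392.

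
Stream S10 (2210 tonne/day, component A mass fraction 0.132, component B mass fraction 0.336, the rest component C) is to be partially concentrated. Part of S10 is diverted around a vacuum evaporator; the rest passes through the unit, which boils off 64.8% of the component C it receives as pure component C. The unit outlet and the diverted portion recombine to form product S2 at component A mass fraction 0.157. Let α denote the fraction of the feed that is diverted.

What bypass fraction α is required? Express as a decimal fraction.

All 2210×0.132 = 291.72 tonne/day of component A reaches S2, so S2 = 291.72/0.157 = 1858.1 tonne/day and vapour = 351.91 tonne/day.
The evaporator receives (1−α)·2210 of feed at 0.532 component C and removes 0.648 of that component C:
0.648×0.532×(1−α)×2210 = 351.91
(1−α) = 351.91/761.87 = 0.4619;  α = 0.5381.

0.538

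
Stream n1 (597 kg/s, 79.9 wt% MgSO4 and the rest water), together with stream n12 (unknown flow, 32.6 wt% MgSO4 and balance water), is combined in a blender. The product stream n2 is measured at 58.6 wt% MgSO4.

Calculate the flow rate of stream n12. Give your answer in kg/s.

Let n12 be the unknown flow. Total out = 597 + n12.
MgSO4 balance: 477 + 0.326·n12 = 0.586·(597 + n12)
(0.326 − 0.586)·n12 = 0.586×597 − 477 = -127.16
n12 = -127.16 / -0.260 = 489.08 kg/s

489.1 kg/s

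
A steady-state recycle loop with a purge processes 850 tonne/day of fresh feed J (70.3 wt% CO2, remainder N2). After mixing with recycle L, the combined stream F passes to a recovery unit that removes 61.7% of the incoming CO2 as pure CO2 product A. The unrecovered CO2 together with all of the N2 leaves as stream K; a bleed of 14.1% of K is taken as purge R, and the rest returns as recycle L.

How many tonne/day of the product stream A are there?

CO2 in F: m_A = 850×0.703 + (1−0.141)·(1−0.617)·m_A, so m_A = 597.55/0.6710 = 890.53 tonne/day.
Product A = 0.617×890.53 = 549.46 tonne/day.

549.5 tonne/day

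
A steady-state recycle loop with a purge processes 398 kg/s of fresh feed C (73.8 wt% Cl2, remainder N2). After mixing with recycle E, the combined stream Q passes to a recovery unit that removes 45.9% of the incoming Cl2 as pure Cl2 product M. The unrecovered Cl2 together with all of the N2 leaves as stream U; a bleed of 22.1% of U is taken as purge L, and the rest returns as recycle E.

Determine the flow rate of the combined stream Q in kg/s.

979.5 kg/s

N2 enters only via C and leaves only via the purge: 398×0.262 = 0.221×(N2 in U), and the recovery unit passes all N2, so N2 in Q = N2 in U = 471.84 kg/s.
Cl2 in Q: m_A = 398×0.738 + (1−0.221)·(1−0.459)·m_A, so m_A = 293.72/0.5786 = 507.68 kg/s.
Q = 507.68 + 471.84 = 979.52 kg/s.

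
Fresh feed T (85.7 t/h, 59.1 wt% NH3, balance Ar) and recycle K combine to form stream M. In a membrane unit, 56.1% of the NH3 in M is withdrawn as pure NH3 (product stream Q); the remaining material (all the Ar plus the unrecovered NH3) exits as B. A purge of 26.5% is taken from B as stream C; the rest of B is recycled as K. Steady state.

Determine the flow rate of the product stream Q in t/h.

41.95 t/h

NH3 in M: m_A = 85.7×0.591 + (1−0.265)·(1−0.561)·m_A, so m_A = 50.649/0.6773 = 74.776 t/h.
Product Q = 0.561×74.776 = 41.95 t/h.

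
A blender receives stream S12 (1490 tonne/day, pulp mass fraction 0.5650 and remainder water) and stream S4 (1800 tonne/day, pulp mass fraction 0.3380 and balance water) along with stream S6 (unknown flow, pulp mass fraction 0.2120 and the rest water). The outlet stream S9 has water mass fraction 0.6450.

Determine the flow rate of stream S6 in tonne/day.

1974 tonne/day

Let S6 be the unknown flow. Total out = 3290 + S6.
water balance: 1839.8 + 0.788·S6 = 0.645·(3290 + S6)
(0.788 − 0.645)·S6 = 0.645×3290 − 1839.8 = 282.3
S6 = 282.3 / 0.143 = 1974.1 tonne/day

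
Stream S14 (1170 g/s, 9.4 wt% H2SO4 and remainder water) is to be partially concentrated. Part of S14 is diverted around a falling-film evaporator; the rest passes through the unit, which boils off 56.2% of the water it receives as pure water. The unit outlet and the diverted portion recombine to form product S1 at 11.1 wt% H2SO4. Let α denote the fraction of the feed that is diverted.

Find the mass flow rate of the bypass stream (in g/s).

818.1 g/s

All 1170×0.094 = 109.98 g/s of H2SO4 reaches S1, so S1 = 109.98/0.111 = 990.81 g/s and vapour = 179.19 g/s.
The evaporator receives (1−α)·1170 of feed at 0.906 water and removes 0.562 of that water:
0.562×0.906×(1−α)×1170 = 179.19
(1−α) = 179.19/595.73 = 0.3008;  α = 0.6992.
Bypass flow = 0.6992×1170 = 818.08 g/s.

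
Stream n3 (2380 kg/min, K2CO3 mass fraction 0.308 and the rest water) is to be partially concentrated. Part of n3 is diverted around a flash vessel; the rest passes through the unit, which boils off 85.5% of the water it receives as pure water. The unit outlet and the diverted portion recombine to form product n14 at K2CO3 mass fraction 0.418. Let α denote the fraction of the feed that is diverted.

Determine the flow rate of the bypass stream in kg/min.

1321 kg/min

All 2380×0.308 = 733.04 kg/min of K2CO3 reaches n14, so n14 = 733.04/0.418 = 1753.7 kg/min and vapour = 626.32 kg/min.
The evaporator receives (1−α)·2380 of feed at 0.692 water and removes 0.855 of that water:
0.855×0.692×(1−α)×2380 = 626.32
(1−α) = 626.32/1408.2 = 0.4448;  α = 0.5552.
Bypass flow = 0.5552×2380 = 1321.4 kg/min.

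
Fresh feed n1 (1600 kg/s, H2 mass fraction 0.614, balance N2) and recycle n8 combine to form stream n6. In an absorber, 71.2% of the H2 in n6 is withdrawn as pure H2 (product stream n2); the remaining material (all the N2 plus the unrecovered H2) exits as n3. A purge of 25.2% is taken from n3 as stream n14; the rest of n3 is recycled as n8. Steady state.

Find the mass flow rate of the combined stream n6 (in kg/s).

3703 kg/s

N2 enters only via n1 and leaves only via the purge: 1600×0.386 = 0.252×(N2 in n3), and the absorber passes all N2, so N2 in n6 = N2 in n3 = 2450.8 kg/s.
H2 in n6: m_A = 1600×0.614 + (1−0.252)·(1−0.712)·m_A, so m_A = 982.4/0.7846 = 1252.1 kg/s.
n6 = 1252.1 + 2450.8 = 3702.9 kg/s.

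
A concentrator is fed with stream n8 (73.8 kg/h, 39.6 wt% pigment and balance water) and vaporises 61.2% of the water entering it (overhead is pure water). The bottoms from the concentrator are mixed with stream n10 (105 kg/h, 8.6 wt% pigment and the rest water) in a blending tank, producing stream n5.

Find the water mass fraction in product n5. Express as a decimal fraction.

0.7475

Vapour removed = 0.612×0.604×73.8 = 27.28 kg/h; concentrate = 46.52 kg/h.
water reaching the mixer = 17.295 (from concentrate) + 105×0.914 = 113.27 kg/h.
Product flow = 46.52 + 105 = 151.52 kg/h; water fraction = 0.7475.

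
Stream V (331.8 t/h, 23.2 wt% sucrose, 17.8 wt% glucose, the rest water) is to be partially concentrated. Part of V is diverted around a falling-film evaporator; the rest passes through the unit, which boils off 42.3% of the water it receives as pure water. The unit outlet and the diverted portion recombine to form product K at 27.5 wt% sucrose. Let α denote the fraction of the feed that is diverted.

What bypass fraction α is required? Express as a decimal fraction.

0.373

All 331.8×0.232 = 76.978 t/h of sucrose reaches K, so K = 76.978/0.275 = 279.92 t/h and vapour = 51.881 t/h.
The evaporator receives (1−α)·331.8 of feed at 0.590 water and removes 0.423 of that water:
0.423×0.590×(1−α)×331.8 = 51.881
(1−α) = 51.881/82.807 = 0.6265;  α = 0.3735.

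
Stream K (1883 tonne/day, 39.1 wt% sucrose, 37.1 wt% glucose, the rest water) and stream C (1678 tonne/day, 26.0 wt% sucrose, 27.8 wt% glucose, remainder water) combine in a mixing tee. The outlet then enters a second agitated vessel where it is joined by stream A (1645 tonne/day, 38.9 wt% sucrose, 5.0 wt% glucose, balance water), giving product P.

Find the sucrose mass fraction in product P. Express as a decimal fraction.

0.348

Overall, product flow = 5206 tonne/day.
sucrose in = 1883×0.391 + 1678×0.260 + 1645×0.389 = 1812.4 tonne/day.
sucrose fraction in P = 0.348.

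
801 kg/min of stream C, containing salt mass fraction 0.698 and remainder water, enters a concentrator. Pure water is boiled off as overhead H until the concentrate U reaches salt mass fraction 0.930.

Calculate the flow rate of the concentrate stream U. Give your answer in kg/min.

601.2 kg/min

salt is conserved: 801×0.698 = 559.1 kg/min all reports to the concentrate.
Concentrate = 559.1/(target fraction) = 601.18 kg/min.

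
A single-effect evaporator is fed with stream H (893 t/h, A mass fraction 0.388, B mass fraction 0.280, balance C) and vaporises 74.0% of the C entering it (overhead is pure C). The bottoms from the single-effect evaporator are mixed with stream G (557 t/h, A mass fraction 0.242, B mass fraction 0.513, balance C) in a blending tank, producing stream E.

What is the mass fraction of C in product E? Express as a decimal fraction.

0.174

Vapour removed = 0.740×0.332×893 = 219.39 t/h; concentrate = 673.61 t/h.
C reaching the mixer = 77.084 (from concentrate) + 557×0.245 = 213.55 t/h.
Product flow = 673.61 + 557 = 1230.6 t/h; C fraction = 0.174.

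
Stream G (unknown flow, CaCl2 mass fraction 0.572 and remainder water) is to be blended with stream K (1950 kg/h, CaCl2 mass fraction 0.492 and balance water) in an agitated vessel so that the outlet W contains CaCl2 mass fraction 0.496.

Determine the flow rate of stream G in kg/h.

Let G be the unknown flow. Total out = 1950 + G.
CaCl2 balance: 959.4 + 0.572·G = 0.496·(1950 + G)
(0.572 − 0.496)·G = 0.496×1950 − 959.4 = 7.8
G = 7.8 / 0.076 = 102.63 kg/h

102.6 kg/h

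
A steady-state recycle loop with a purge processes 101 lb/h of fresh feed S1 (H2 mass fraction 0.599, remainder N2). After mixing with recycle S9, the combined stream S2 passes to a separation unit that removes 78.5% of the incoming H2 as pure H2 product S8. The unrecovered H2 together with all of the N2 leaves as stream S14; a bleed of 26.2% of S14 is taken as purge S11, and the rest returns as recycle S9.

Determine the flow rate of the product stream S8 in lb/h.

H2 in S2: m_A = 101×0.599 + (1−0.262)·(1−0.785)·m_A, so m_A = 60.499/0.8413 = 71.909 lb/h.
Product S8 = 0.785×71.909 = 56.448 lb/h.

56.45 lb/h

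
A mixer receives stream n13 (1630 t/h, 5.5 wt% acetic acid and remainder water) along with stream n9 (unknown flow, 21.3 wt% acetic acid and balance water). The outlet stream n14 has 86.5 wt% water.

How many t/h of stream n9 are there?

Let n9 be the unknown flow. Total out = 1630 + n9.
water balance: 1540.3 + 0.787·n9 = 0.865·(1630 + n9)
(0.787 − 0.865)·n9 = 0.865×1630 − 1540.3 = -130.4
n9 = -130.4 / -0.078 = 1671.8 t/h

1672 t/h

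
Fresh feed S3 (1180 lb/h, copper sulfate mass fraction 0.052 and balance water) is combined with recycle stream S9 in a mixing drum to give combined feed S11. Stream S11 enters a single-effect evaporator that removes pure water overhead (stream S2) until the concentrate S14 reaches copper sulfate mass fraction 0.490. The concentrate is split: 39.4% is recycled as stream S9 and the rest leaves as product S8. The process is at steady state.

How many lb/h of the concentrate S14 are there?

206.6 lb/h

Overall copper sulfate balance (none leaves overhead): copper sulfate in fresh feed = copper sulfate in product, i.e. 1180×0.052 = (1−0.394)·S14·0.490.
S14 = 61.36/(0.490×0.606) = 206.64 lb/h.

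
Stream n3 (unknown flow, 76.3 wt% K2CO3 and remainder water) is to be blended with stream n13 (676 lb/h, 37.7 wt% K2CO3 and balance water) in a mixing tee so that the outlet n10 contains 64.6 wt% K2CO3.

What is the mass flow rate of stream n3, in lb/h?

Let n3 be the unknown flow. Total out = 676 + n3.
K2CO3 balance: 254.85 + 0.763·n3 = 0.646·(676 + n3)
(0.763 − 0.646)·n3 = 0.646×676 − 254.85 = 181.84
n3 = 181.84 / 0.117 = 1554.2 lb/h

1554 lb/h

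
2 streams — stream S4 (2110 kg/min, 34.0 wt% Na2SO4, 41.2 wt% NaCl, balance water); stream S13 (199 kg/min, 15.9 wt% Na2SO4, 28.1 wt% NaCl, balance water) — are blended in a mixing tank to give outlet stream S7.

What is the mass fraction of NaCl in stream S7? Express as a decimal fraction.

0.401

Total flow out = 2110 + 199 = 2309 kg/min.
NaCl in = 2110×0.412 + 199×0.281 = 925.24 kg/min.
NaCl mass fraction in S7 = 925.24/2309 = 0.401.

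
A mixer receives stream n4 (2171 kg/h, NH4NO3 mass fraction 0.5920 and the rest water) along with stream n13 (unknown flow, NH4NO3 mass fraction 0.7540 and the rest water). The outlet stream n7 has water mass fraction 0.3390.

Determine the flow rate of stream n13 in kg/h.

Let n13 be the unknown flow. Total out = 2171 + n13.
water balance: 885.77 + 0.246·n13 = 0.339·(2171 + n13)
(0.246 − 0.339)·n13 = 0.339×2171 − 885.77 = -149.8
n13 = -149.8 / -0.093 = 1610.7 kg/h

1611 kg/h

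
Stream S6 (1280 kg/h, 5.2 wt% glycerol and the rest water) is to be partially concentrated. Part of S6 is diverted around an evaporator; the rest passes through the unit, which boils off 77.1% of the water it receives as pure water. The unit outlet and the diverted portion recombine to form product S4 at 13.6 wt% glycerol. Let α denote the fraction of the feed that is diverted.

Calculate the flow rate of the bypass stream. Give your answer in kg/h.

All 1280×0.052 = 66.56 kg/h of glycerol reaches S4, so S4 = 66.56/0.136 = 489.41 kg/h and vapour = 790.59 kg/h.
The evaporator receives (1−α)·1280 of feed at 0.948 water and removes 0.771 of that water:
0.771×0.948×(1−α)×1280 = 790.59
(1−α) = 790.59/935.56 = 0.8450;  α = 0.1550.
Bypass flow = 0.1550×1280 = 198.35 kg/h.

198.3 kg/h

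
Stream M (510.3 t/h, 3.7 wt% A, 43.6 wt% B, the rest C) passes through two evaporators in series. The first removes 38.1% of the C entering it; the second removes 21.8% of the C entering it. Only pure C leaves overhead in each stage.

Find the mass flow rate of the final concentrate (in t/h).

371.5 t/h

C in feed = 510.3×0.527 = 268.93 t/h.
After stage 1: C left = (1−0.381)×268.93 = 166.47; stream total = 407.84 t/h.
After stage 2: C left = (1−0.218)×166.47 = 130.18; final concentrate = 371.55 t/h.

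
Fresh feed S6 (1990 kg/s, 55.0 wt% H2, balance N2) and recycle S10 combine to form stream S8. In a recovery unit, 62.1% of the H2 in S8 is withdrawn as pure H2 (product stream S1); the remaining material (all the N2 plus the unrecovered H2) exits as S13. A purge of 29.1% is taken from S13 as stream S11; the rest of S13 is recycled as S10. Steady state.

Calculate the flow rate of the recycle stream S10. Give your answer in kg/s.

2584 kg/s

N2 enters only via S6 and leaves only via the purge: 1990×0.450 = 0.291×(N2 in S13), and the recovery unit passes all N2, so N2 in S8 = N2 in S13 = 3077.3 kg/s.
H2 in S8: m_A = 1990×0.550 + (1−0.291)·(1−0.621)·m_A, so m_A = 1094.5/0.7313 = 1496.7 kg/s.
S13 = (1−0.621)×1496.7 + 3077.3 = 3644.6 kg/s.
Recycle S10 = (1−0.291)×3644.6 = 2584 kg/s.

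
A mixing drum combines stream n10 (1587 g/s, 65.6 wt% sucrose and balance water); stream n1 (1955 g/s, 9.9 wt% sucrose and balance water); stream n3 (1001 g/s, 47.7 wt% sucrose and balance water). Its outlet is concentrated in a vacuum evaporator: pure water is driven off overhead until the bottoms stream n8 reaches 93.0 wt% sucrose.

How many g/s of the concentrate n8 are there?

sucrose entering = 1587×0.656 + 1955×0.099 + 1001×0.477 = 1712.1 g/s.
All sucrose reports to n8, so n8 = 1712.1/0.930 = 1841 g/s.

1841 g/s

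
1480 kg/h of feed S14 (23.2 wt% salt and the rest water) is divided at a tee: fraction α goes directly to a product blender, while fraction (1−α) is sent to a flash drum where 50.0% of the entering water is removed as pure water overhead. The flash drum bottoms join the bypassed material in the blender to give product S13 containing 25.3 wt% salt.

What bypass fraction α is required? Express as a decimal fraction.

0.784

All 1480×0.232 = 343.36 kg/h of salt reaches S13, so S13 = 343.36/0.253 = 1357.2 kg/h and vapour = 122.85 kg/h.
The evaporator receives (1−α)·1480 of feed at 0.768 water and removes 0.500 of that water:
0.500×0.768×(1−α)×1480 = 122.85
(1−α) = 122.85/568.32 = 0.2162;  α = 0.7838.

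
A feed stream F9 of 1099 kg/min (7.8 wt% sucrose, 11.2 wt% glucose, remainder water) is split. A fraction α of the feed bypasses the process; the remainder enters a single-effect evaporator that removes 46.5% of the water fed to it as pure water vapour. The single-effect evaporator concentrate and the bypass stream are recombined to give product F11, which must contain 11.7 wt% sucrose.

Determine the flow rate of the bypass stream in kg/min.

126.4 kg/min

All 1099×0.078 = 85.722 kg/min of sucrose reaches F11, so F11 = 85.722/0.117 = 732.67 kg/min and vapour = 366.33 kg/min.
The evaporator receives (1−α)·1099 of feed at 0.810 water and removes 0.465 of that water:
0.465×0.810×(1−α)×1099 = 366.33
(1−α) = 366.33/413.94 = 0.8850;  α = 0.1150.
Bypass flow = 0.1150×1099 = 126.39 kg/min.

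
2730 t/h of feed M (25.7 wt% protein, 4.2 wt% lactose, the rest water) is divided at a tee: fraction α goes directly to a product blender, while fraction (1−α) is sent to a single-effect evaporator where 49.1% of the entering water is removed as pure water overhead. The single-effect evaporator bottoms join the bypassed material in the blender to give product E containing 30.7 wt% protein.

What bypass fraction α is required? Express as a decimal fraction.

0.527

All 2730×0.257 = 701.61 t/h of protein reaches E, so E = 701.61/0.307 = 2285.4 t/h and vapour = 444.63 t/h.
The evaporator receives (1−α)·2730 of feed at 0.701 water and removes 0.491 of that water:
0.491×0.701×(1−α)×2730 = 444.63
(1−α) = 444.63/939.64 = 0.4732;  α = 0.5268.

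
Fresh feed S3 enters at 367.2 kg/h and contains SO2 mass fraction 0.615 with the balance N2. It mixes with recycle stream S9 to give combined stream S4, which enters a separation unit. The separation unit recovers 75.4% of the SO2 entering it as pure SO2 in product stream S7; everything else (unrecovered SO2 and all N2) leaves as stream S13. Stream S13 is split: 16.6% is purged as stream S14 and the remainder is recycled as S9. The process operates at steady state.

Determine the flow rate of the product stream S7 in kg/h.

214.2 kg/h

SO2 in S4: m_A = 367.2×0.615 + (1−0.166)·(1−0.754)·m_A, so m_A = 225.83/0.7948 = 284.12 kg/h.
Product S7 = 0.754×284.12 = 214.23 kg/h.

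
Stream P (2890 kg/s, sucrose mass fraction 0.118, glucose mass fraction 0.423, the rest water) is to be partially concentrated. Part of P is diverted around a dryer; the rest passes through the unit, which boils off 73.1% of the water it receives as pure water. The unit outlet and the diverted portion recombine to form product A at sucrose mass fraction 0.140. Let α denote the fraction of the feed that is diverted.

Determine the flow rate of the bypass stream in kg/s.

1536 kg/s

All 2890×0.118 = 341.02 kg/s of sucrose reaches A, so A = 341.02/0.140 = 2435.9 kg/s and vapour = 454.14 kg/s.
The evaporator receives (1−α)·2890 of feed at 0.459 water and removes 0.731 of that water:
0.731×0.459×(1−α)×2890 = 454.14
(1−α) = 454.14/969.68 = 0.4683;  α = 0.5317.
Bypass flow = 0.5317×2890 = 1536.5 kg/s.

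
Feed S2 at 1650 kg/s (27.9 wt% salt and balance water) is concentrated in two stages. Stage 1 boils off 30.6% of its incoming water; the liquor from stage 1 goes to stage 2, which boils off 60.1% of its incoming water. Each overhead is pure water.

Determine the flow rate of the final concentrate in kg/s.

789.8 kg/s

water in feed = 1650×0.721 = 1189.6 kg/s.
After stage 1: water left = (1−0.306)×1189.6 = 825.62; stream total = 1286 kg/s.
After stage 2: water left = (1−0.601)×825.62 = 329.42; final concentrate = 789.77 kg/s.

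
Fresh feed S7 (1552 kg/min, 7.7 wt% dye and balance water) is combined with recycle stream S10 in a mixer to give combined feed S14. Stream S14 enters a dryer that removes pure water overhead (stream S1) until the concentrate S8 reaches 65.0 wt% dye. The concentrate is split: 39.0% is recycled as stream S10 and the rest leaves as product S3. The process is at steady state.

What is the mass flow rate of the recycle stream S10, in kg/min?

117.5 kg/min

Overall dye balance (none leaves overhead): dye in fresh feed = dye in product, i.e. 1552×0.077 = (1−0.390)·S8·0.650.
S8 = 119.5/(0.650×0.610) = 301.4 kg/min.
Recycle S10 = 0.390×301.4 = 117.54 kg/min.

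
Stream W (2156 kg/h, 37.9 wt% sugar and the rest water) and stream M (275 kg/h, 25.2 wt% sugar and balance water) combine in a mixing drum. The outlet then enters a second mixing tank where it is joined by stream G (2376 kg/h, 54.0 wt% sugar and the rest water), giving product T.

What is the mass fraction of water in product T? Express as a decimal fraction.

0.5487

Overall, product flow = 4807 kg/h.
water in = 2156×0.621 + 275×0.748 + 2376×0.460 = 2637.5 kg/h.
water fraction in T = 0.5487.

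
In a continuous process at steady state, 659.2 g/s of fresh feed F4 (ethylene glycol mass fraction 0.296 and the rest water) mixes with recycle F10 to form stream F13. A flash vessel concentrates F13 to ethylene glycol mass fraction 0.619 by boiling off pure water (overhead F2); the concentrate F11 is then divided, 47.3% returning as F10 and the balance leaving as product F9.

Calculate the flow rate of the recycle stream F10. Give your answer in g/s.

Overall ethylene glycol balance (none leaves overhead): ethylene glycol in fresh feed = ethylene glycol in product, i.e. 659.2×0.296 = (1−0.473)·F11·0.619.
F11 = 195.12/(0.619×0.527) = 598.15 g/s.
Recycle F10 = 0.473×598.15 = 282.92 g/s.

282.9 g/s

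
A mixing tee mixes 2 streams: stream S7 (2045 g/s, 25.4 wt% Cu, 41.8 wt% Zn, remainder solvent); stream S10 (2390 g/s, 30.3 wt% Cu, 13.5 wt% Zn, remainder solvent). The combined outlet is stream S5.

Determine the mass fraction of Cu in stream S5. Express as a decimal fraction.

0.280

Total flow out = 2045 + 2390 = 4435 g/s.
Cu in = 2045×0.254 + 2390×0.303 = 1243.6 g/s.
Cu mass fraction in S5 = 1243.6/4435 = 0.280.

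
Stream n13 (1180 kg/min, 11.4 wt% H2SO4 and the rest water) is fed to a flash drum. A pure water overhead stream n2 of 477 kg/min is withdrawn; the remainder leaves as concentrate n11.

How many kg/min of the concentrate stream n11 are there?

Concentrate = 1180 − 477 = 703 kg/min.

703 kg/min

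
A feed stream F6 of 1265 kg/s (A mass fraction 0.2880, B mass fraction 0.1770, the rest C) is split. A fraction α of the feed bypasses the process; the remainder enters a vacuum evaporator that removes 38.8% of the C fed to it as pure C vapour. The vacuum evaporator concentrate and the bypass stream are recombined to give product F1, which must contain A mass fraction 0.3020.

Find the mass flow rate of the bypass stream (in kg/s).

982.5 kg/s

All 1265×0.288 = 364.32 kg/s of A reaches F1, so F1 = 364.32/0.302 = 1206.4 kg/s and vapour = 58.642 kg/s.
The evaporator receives (1−α)·1265 of feed at 0.535 C and removes 0.388 of that C:
0.388×0.535×(1−α)×1265 = 58.642
(1−α) = 58.642/262.59 = 0.2233;  α = 0.7767.
Bypass flow = 0.7767×1265 = 982.5 kg/s.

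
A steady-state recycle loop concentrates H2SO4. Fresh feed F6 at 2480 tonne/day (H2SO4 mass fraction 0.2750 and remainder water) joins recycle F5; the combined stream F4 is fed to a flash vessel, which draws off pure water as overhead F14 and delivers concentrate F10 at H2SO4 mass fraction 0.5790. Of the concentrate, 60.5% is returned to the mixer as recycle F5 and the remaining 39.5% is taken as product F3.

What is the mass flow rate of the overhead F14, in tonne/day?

1302 tonne/day

Overall H2SO4 balance (none leaves overhead): H2SO4 in fresh feed = H2SO4 in product, i.e. 2480×0.275 = (1−0.605)·F10·0.579.
F10 = 682/(0.579×0.395) = 2982 tonne/day.
Recycle F5 = 0.605×2982 = 1804.1 tonne/day.
Combined feed F4 = 2480 + 1804.1 = 4284.1 tonne/day.
Overhead F14 = F4 − F10 = 4284.1 − 2982 = 1302.1 tonne/day.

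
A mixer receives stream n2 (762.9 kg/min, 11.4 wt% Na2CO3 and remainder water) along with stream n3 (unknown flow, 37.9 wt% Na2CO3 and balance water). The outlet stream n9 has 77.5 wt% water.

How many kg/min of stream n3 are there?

549.9 kg/min

Let n3 be the unknown flow. Total out = 762.9 + n3.
water balance: 675.93 + 0.621·n3 = 0.775·(762.9 + n3)
(0.621 − 0.775)·n3 = 0.775×762.9 − 675.93 = -84.682
n3 = -84.682 / -0.154 = 549.88 kg/min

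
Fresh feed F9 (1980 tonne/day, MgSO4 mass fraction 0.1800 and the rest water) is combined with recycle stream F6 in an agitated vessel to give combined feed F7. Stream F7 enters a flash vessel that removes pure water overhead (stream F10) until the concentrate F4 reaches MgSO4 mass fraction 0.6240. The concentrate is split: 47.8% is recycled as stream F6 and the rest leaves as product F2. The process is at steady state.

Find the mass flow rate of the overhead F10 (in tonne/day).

1409 tonne/day

Overall MgSO4 balance (none leaves overhead): MgSO4 in fresh feed = MgSO4 in product, i.e. 1980×0.180 = (1−0.478)·F4·0.624.
F4 = 356.4/(0.624×0.522) = 1094.2 tonne/day.
Recycle F6 = 0.478×1094.2 = 523.01 tonne/day.
Combined feed F7 = 1980 + 523.01 = 2503 tonne/day.
Overhead F10 = F7 − F4 = 2503 − 1094.2 = 1408.8 tonne/day.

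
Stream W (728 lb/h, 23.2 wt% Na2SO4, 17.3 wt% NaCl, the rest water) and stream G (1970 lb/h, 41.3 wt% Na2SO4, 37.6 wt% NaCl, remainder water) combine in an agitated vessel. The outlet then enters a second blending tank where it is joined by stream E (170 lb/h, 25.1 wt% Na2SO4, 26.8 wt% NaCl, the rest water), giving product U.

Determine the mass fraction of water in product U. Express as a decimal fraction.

Overall, product flow = 2868 lb/h.
water in = 728×0.595 + 1970×0.211 + 170×0.481 = 930.6 lb/h.
water fraction in U = 0.3245.

0.3245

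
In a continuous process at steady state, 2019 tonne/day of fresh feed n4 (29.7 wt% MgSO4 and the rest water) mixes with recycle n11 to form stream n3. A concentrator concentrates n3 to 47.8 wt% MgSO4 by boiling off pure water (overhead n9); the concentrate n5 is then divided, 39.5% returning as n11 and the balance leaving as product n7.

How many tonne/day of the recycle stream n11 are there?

819 tonne/day

Overall MgSO4 balance (none leaves overhead): MgSO4 in fresh feed = MgSO4 in product, i.e. 2019×0.297 = (1−0.395)·n5·0.478.
n5 = 599.64/(0.478×0.605) = 2073.5 tonne/day.
Recycle n11 = 0.395×2073.5 = 819.04 tonne/day.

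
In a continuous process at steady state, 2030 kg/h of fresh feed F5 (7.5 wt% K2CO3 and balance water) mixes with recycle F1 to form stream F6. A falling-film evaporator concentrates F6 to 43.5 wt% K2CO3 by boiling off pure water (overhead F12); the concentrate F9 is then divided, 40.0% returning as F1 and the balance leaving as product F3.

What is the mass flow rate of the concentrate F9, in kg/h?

Overall K2CO3 balance (none leaves overhead): K2CO3 in fresh feed = K2CO3 in product, i.e. 2030×0.075 = (1−0.400)·F9·0.435.
F9 = 152.25/(0.435×0.600) = 583.33 kg/h.

583.3 kg/h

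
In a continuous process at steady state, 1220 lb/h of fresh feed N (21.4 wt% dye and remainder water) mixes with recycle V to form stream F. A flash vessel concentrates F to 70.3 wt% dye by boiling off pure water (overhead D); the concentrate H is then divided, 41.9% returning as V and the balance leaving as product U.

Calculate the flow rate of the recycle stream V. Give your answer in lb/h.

Overall dye balance (none leaves overhead): dye in fresh feed = dye in product, i.e. 1220×0.214 = (1−0.419)·H·0.703.
H = 261.08/(0.703×0.581) = 639.21 lb/h.
Recycle V = 0.419×639.21 = 267.83 lb/h.

267.8 lb/h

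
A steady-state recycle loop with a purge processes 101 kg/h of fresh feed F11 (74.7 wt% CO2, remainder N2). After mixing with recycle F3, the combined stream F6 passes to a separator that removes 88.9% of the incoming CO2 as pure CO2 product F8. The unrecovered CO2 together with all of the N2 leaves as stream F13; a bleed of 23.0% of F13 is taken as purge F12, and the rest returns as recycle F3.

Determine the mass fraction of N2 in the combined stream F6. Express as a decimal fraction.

N2 enters only via F11 and leaves only via the purge: 101×0.253 = 0.230×(N2 in F13), and the separator passes all N2, so N2 in F6 = N2 in F13 = 111.1 kg/h.
CO2 in F6: m_A = 101×0.747 + (1−0.230)·(1−0.889)·m_A, so m_A = 75.447/0.9145 = 82.498 kg/h.
F6 = 82.498 + 111.1 = 193.6 kg/h.
N2 fraction in F6 = 111.1/193.6 = 0.574.

0.574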